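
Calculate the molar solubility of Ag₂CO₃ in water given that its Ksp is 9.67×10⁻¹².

1.34×10⁻⁴ M

Ag₂CO₃(s) ⇌ 2 Ag⁺(aq) + CO₃²⁻(aq)
Call the molar solubility s, so that [Ag⁺] = 2s and [CO₃²⁻] = s.
Ksp = [Ag⁺]^2[CO₃²⁻] = (2s)^2 · s = 4s^3
4s^3 = 9.67×10⁻¹²  ⇒  s^3 = 2.42×10⁻¹²
s = 1.34×10⁻⁴ M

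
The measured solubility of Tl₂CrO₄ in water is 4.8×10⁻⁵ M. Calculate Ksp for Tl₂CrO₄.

Ksp = 4.4×10⁻¹³

Tl₂CrO₄(s) ⇌ 2 Tl⁺(aq) + CrO₄²⁻(aq)
For each mole of Tl₂CrO₄ that dissolves per liter, [Tl⁺] = 2s and [CrO₄²⁻] = s; let s denote this solubility.
Ksp = [Tl⁺]^2[CrO₄²⁻] = (2s)^2 · s = 4s^3
Ksp = 4 × (4.8×10⁻⁵)^3 = 4.4×10⁻¹³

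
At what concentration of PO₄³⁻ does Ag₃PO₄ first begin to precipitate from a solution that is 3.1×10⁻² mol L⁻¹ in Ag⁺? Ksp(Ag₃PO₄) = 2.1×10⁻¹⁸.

7.0×10⁻¹⁴ M

A salt starts to precipitate once the ion product Q reaches its Ksp.
Ag₃PO₄(s) ⇌ 3 Ag⁺(aq) + PO₄³⁻(aq)
Ksp = [Ag⁺]^3[PO₄³⁻] = [PO₄³⁻](3.1×10⁻²)^3
[PO₄³⁻] = 2.1×10⁻¹⁸ / (3.1×10⁻²)^3 = 7.0×10⁻¹⁴
[PO₄³⁻] = 7.0×10⁻¹⁴ mol L⁻¹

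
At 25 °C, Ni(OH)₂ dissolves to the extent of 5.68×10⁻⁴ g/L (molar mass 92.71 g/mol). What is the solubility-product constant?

Convert to molarity: s = 5.68×10⁻⁴ / 92.71 = 6.1266×10⁻⁶ mol/L
Ni(OH)₂(s) ⇌ Ni²⁺(aq) + 2 OH⁻(aq)
Call the molar solubility s, so that [Ni²⁺] = s and [OH⁻] = 2s.
Ksp = [Ni²⁺][OH⁻]^2 = s · (2s)^2 = 4s^3
Ksp = 4 × (6.1266×10⁻⁶)^3 = 9.20×10⁻¹⁶

Ksp = 9.20×10⁻¹⁶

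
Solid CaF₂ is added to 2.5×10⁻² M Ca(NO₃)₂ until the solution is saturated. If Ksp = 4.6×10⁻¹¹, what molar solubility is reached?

2.1×10⁻⁵ M

CaF₂(s) ⇌ Ca²⁺(aq) + 2 F⁻(aq)
Let s be the solubility of CaF₂ here. The common ion gives [Ca²⁺] ≈ 2.5×10⁻² M, and [F⁻] = 2s.
Ksp = [Ca²⁺][F⁻]^2 = (2.5×10⁻²)(2s)^2
(2s)^2 = 4.6×10⁻¹¹ / (2.5×10⁻²) = 1.8×10⁻⁹
s = 2.1×10⁻⁵ M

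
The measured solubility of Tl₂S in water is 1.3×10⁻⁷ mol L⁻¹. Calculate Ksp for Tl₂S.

Ksp = 8.8×10⁻²¹

Tl₂S(s) ⇌ 2 Tl⁺(aq) + S²⁻(aq)
Let s be the molar solubility. Then [Tl⁺] = 2s and [S²⁻] = s.
Ksp = [Tl⁺]^2[S²⁻] = (2s)^2 · s = 4s^3
Ksp = 4 × (1.3×10⁻⁷)^3 = 8.8×10⁻²¹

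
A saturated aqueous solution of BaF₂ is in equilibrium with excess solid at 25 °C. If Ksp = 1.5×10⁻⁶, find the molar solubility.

BaF₂(s) ⇌ Ba²⁺(aq) + 2 F⁻(aq)
Let s be the molar solubility. Then [Ba²⁺] = s and [F⁻] = 2s.
Ksp = [Ba²⁺][F⁻]^2 = s · (2s)^2 = 4s^3
4s^3 = 1.5×10⁻⁶  ⇒  s^3 = 3.8×10⁻⁷
s = 7.2×10⁻³ mol/L

7.2×10⁻³ M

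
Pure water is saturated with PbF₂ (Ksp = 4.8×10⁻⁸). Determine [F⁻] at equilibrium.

PbF₂(s) ⇌ Pb²⁺(aq) + 2 F⁻(aq)
For each mole of PbF₂ that dissolves per liter, [Pb²⁺] = s and [F⁻] = 2s; let s denote this solubility.
Ksp = [Pb²⁺][F⁻]^2 = s · (2s)^2 = 4s^3 = 4.8×10⁻⁸
s = 2.3×10⁻³ mol L⁻¹
[F⁻] = 2s = 4.6×10⁻³ mol L⁻¹

4.6×10⁻³ M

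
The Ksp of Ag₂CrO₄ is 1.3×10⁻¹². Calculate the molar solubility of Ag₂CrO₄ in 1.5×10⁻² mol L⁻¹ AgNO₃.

Ag₂CrO₄(s) ⇌ 2 Ag⁺(aq) + CrO₄²⁻(aq)
With Ag⁺ already at 1.5×10⁻² mol L⁻¹ and s small, take [Ag⁺] ≈ 1.5×10⁻² mol L⁻¹ and [CrO₄²⁻] = s.
Ksp = [Ag⁺]^2[CrO₄²⁻] = (1.5×10⁻²)^2s
s = 1.3×10⁻¹² / (1.5×10⁻²)^2 = 5.8×10⁻⁹
s = 5.8×10⁻⁹ mol L⁻¹

5.8×10⁻⁹ M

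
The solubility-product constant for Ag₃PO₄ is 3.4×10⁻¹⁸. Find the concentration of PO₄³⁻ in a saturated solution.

1.9×10⁻⁵ M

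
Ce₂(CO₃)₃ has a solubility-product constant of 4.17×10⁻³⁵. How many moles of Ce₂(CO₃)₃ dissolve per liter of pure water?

5.22×10⁻⁸ M

Ce₂(CO₃)₃(s) ⇌ 2 Ce³⁺(aq) + 3 CO₃²⁻(aq)
If s mol/L of Ce₂(CO₃)₃ dissolves, [Ce³⁺] = 2s and [CO₃²⁻] = 3s.
Ksp = [Ce³⁺]^2[CO₃²⁻]^3 = (2s)^2 · (3s)^3 = 108s^5
108s^5 = 4.17×10⁻³⁵  ⇒  s^5 = 3.86×10⁻³⁷
Taking the 5th root, s = 5.22×10⁻⁸ M.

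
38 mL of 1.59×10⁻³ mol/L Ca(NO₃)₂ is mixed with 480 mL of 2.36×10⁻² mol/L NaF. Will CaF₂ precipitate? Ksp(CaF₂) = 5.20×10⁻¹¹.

After mixing, V = 38 mL + 480 mL = 518 mL.
[Ca²⁺] = (1.59×10⁻³)(38)/518 = 1.17×10⁻⁴ mol/L
[F⁻] = (2.36×10⁻²)(480)/518 = 2.19×10⁻² mol/L
Q = [Ca²⁺][F⁻]^2 = 5.58×10⁻⁸
Since Q (5.58×10⁻⁸) exceeds Ksp (5.20×10⁻¹¹), CaF₂ will precipitate.

Yes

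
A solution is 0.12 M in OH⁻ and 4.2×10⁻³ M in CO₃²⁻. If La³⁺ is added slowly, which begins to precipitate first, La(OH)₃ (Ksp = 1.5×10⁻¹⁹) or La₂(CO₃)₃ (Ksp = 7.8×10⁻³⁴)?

La(OH)₃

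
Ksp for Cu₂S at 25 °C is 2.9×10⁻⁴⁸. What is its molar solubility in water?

9.0×10⁻¹⁷ M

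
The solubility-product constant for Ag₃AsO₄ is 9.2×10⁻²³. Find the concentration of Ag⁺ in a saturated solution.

4.1×10⁻⁶ M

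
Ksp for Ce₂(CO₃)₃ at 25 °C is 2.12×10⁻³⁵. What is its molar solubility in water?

Ce₂(CO₃)₃(s) ⇌ 2 Ce³⁺(aq) + 3 CO₃²⁻(aq)
If s mol/L of Ce₂(CO₃)₃ dissolves, [Ce³⁺] = 2s and [CO₃²⁻] = 3s.
Ksp = [Ce³⁺]^2[CO₃²⁻]^3 = (2s)^2 · (3s)^3 = 108s^5
108s^5 = 2.12×10⁻³⁵  ⇒  s^5 = 1.96×10⁻³⁷
s = 4.56×10⁻⁸ mol/L

4.56×10⁻⁸ M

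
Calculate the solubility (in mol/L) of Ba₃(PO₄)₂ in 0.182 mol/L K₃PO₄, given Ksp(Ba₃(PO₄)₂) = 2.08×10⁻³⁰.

1.32×10⁻¹⁰ M

Ba₃(PO₄)₂(s) ⇌ 3 Ba²⁺(aq) + 2 PO₄³⁻(aq)
With PO₄³⁻ already at 0.182 mol/L and s small, take [PO₄³⁻] ≈ 0.182 mol/L and [Ba²⁺] = 3s.
Ksp = [Ba²⁺]^3[PO₄³⁻]^2 = (3s)^3(0.182)^2
(3s)^3 = 2.08×10⁻³⁰ / (0.182)^2 = 6.28×10⁻²⁹
s = 1.32×10⁻¹⁰ mol/L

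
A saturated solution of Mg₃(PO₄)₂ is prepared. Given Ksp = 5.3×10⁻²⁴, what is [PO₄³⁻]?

Mg₃(PO₄)₂(s) ⇌ 3 Mg²⁺(aq) + 2 PO₄³⁻(aq)
Call the molar solubility s, so that [Mg²⁺] = 3s and [PO₄³⁻] = 2s.
Ksp = [Mg²⁺]^3[PO₄³⁻]^2 = (3s)^3 · (2s)^2 = 108s^5 = 5.3×10⁻²⁴
s = 8.7×10⁻⁶ M
[PO₄³⁻] = 2s = 1.7×10⁻⁵ M

1.7×10⁻⁵ M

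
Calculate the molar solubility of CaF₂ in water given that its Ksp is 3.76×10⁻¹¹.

CaF₂(s) ⇌ Ca²⁺(aq) + 2 F⁻(aq)
With molar solubility s: [Ca²⁺] = s, [F⁻] = 2s.
Ksp = [Ca²⁺][F⁻]^2 = s · (2s)^2 = 4s^3
4s^3 = 3.76×10⁻¹¹  ⇒  s^3 = 9.40×10⁻¹²
s = 2.11×10⁻⁴ mol L⁻¹

2.11×10⁻⁴ M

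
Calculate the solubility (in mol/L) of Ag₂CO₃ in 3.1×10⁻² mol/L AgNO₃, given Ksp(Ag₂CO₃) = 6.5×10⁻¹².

Ag₂CO₃(s) ⇌ 2 Ag⁺(aq) + CO₃²⁻(aq)
Ag⁺ is already present at 3.1×10⁻² mol/L. If s mol/L of Ag₂CO₃ dissolves, [CO₃²⁻] = s while [Ag⁺] ≈ 3.1×10⁻² mol/L.
Ksp = [Ag⁺]^2[CO₃²⁻] = (3.1×10⁻²)^2s
s = 6.5×10⁻¹² / (3.1×10⁻²)^2 = 6.8×10⁻⁹
s = 6.8×10⁻⁹ mol/L

6.8×10⁻⁹ M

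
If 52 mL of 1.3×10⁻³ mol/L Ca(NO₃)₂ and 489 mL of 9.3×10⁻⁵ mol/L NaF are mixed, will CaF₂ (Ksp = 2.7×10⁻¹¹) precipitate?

No

Total volume after mixing = 52 + 489 = 541 mL.
[Ca²⁺] = (1.3×10⁻³)(52)/541 = 1.2×10⁻⁴ mol/L
[F⁻] = (9.3×10⁻⁵)(489)/541 = 8.4×10⁻⁵ mol/L
Q = [Ca²⁺][F⁻]^2 = 8.8×10⁻¹³
Since Q (8.8×10⁻¹³) is less than Ksp (2.7×10⁻¹¹), no CaF₂ precipitates.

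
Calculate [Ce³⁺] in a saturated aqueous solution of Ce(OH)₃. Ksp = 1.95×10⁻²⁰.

Ce(OH)₃(s) ⇌ Ce³⁺(aq) + 3 OH⁻(aq)
For each mole of Ce(OH)₃ that dissolves per liter, [Ce³⁺] = s and [OH⁻] = 3s; let s denote this solubility.
Ksp = [Ce³⁺][OH⁻]^3 = s · (3s)^3 = 27s^4 = 1.95×10⁻²⁰
s = 5.18×10⁻⁶ M
[Ce³⁺] = s = 5.18×10⁻⁶ M

5.18×10⁻⁶ M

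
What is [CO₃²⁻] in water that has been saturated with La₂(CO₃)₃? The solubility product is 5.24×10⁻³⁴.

2.60×10⁻⁷ M

La₂(CO₃)₃(s) ⇌ 2 La³⁺(aq) + 3 CO₃²⁻(aq)
With molar solubility s: [La³⁺] = 2s, [CO₃²⁻] = 3s.
Ksp = [La³⁺]^2[CO₃²⁻]^3 = (2s)^2 · (3s)^3 = 108s^5 = 5.24×10⁻³⁴
s = 8.65×10⁻⁸ M
[CO₃²⁻] = 3s = 2.60×10⁻⁷ M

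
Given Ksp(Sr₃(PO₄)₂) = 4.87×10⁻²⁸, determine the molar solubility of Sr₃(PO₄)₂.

1.35×10⁻⁶ M

Sr₃(PO₄)₂(s) ⇌ 3 Sr²⁺(aq) + 2 PO₄³⁻(aq)
Call the molar solubility s, so that [Sr²⁺] = 3s and [PO₄³⁻] = 2s.
Ksp = [Sr²⁺]^3[PO₄³⁻]^2 = (3s)^3 · (2s)^2 = 108s^5
108s^5 = 4.87×10⁻²⁸  ⇒  s^5 = 4.51×10⁻³⁰
s = (4.51×10⁻³⁰)^(1/5) = 1.35×10⁻⁶ M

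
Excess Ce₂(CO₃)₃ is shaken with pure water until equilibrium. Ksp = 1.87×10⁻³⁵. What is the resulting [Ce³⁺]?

Ce₂(CO₃)₃(s) ⇌ 2 Ce³⁺(aq) + 3 CO₃²⁻(aq)
If s mol/L of Ce₂(CO₃)₃ dissolves, [Ce³⁺] = 2s and [CO₃²⁻] = 3s.
Ksp = [Ce³⁺]^2[CO₃²⁻]^3 = (2s)^2 · (3s)^3 = 108s^5 = 1.87×10⁻³⁵
s = 4.44×10⁻⁸ M
[Ce³⁺] = 2s = 8.89×10⁻⁸ M

8.89×10⁻⁸ M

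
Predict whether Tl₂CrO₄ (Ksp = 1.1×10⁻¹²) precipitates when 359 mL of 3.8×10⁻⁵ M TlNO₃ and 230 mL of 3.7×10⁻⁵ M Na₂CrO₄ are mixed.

No

The combined volume is 589 mL.
[Tl⁺] = (3.8×10⁻⁵)(359)/589 = 2.3×10⁻⁵ M
[CrO₄²⁻] = (3.7×10⁻⁵)(230)/589 = 1.4×10⁻⁵ M
Q = [Tl⁺]^2[CrO₄²⁻] = 7.8×10⁻¹⁵
Q = 7.8×10⁻¹⁵ < Ksp = 1.1×10⁻¹², so the solution is unsaturated and no precipitate forms.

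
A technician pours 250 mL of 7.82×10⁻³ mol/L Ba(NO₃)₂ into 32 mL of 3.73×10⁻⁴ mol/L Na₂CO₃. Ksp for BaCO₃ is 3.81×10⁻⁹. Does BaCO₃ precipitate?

Yes

After mixing, V = 250 mL + 32 mL = 282 mL.
[Ba²⁺] = (7.82×10⁻³)(250)/282 = 6.93×10⁻³ mol/L
[CO₃²⁻] = (3.73×10⁻⁴)(32)/282 = 4.23×10⁻⁵ mol/L
Q = [Ba²⁺][CO₃²⁻] = 2.93×10⁻⁷
Because Q > Ksp (2.93×10⁻⁷ vs 3.81×10⁻⁹), a precipitate of BaCO₃ forms.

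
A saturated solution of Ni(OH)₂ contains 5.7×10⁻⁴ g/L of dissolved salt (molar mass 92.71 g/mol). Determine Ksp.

Ksp = 9.3×10⁻¹⁶

s = (5.7×10⁻⁴ g L⁻¹)/(92.71 g mol⁻¹) = 6.148×10⁻⁶ M
Ni(OH)₂(s) ⇌ Ni²⁺(aq) + 2 OH⁻(aq)
Call the molar solubility s, so that [Ni²⁺] = s and [OH⁻] = 2s.
Ksp = [Ni²⁺][OH⁻]^2 = s · (2s)^2 = 4s^3
Ksp = 4 × (6.148×10⁻⁶)^3 = 9.3×10⁻¹⁶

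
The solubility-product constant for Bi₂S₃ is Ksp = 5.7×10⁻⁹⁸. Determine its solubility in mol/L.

Bi₂S₃(s) ⇌ 2 Bi³⁺(aq) + 3 S²⁻(aq)
Let s be the molar solubility. Then [Bi³⁺] = 2s and [S²⁻] = 3s.
Ksp = [Bi³⁺]^2[S²⁻]^3 = (2s)^2 · (3s)^3 = 108s^5
108s^5 = 5.7×10⁻⁹⁸  ⇒  s^5 = 5.3×10⁻¹⁰⁰
s = (5.3×10⁻¹⁰⁰)^(1/5) = 1.4×10⁻²⁰ mol L⁻¹

1.4×10⁻²⁰ M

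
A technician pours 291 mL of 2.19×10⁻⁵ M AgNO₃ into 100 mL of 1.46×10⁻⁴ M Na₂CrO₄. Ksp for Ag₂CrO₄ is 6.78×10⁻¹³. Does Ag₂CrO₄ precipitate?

No

Total volume after mixing = 291 + 100 = 391 mL.
[Ag⁺] = (2.19×10⁻⁵)(291)/391 = 1.63×10⁻⁵ M
[CrO₄²⁻] = (1.46×10⁻⁴)(100)/391 = 3.73×10⁻⁵ M
Q = [Ag⁺]^2[CrO₄²⁻] = 9.92×10⁻¹⁵
Q < Ksp (9.92×10⁻¹⁵ vs 6.78×10⁻¹³); the solution remains unsaturated and no precipitate forms.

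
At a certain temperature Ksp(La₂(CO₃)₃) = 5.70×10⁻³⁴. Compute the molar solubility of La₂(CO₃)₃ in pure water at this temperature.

La₂(CO₃)₃(s) ⇌ 2 La³⁺(aq) + 3 CO₃²⁻(aq)
If s mol/L of La₂(CO₃)₃ dissolves, [La³⁺] = 2s and [CO₃²⁻] = 3s.
Ksp = [La³⁺]^2[CO₃²⁻]^3 = (2s)^2 · (3s)^3 = 108s^5
108s^5 = 5.70×10⁻³⁴  ⇒  s^5 = 5.28×10⁻³⁶
s = 8.80×10⁻⁸ mol/L

8.80×10⁻⁸ M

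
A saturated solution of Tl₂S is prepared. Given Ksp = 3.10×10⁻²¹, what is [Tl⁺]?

Tl₂S(s) ⇌ 2 Tl⁺(aq) + S²⁻(aq)
With molar solubility s: [Tl⁺] = 2s, [S²⁻] = s.
Ksp = [Tl⁺]^2[S²⁻] = (2s)^2 · s = 4s^3 = 3.10×10⁻²¹
s = 9.19×10⁻⁸ mol/L
[Tl⁺] = 2s = 1.84×10⁻⁷ mol/L

1.84×10⁻⁷ M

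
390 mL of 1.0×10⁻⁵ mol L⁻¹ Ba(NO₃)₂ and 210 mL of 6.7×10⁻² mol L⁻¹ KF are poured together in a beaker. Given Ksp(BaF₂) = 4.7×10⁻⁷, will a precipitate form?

No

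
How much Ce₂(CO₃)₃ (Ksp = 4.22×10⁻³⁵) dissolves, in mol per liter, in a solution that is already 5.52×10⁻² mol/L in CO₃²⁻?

2.50×10⁻¹⁶ M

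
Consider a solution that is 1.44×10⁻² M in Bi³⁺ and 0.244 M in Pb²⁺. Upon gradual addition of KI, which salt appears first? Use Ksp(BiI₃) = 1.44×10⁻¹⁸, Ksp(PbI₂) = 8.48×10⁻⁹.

Precipitation begins when Q = Ksp.
For BiI₃: [I⁻] = (Ksp/[Bi³⁺])^(1/3) = 4.64×10⁻⁶ M
For PbI₂: [I⁻] = (Ksp/[Pb²⁺])^(1/2) = 1.86×10⁻⁴ M
Since BiI₃ needs less I⁻ to reach saturation, it precipitates first.

BiI₃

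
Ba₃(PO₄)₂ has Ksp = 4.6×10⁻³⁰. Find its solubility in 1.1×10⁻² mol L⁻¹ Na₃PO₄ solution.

1.1×10⁻⁹ M

Ba₃(PO₄)₂(s) ⇌ 3 Ba²⁺(aq) + 2 PO₄³⁻(aq)
PO₄³⁻ is already present at 1.1×10⁻² mol L⁻¹. If s mol/L of Ba₃(PO₄)₂ dissolves, [Ba²⁺] = 3s while [PO₄³⁻] ≈ 1.1×10⁻² mol L⁻¹.
Ksp = [Ba²⁺]^3[PO₄³⁻]^2 = (3s)^3(1.1×10⁻²)^2
(3s)^3 = 4.6×10⁻³⁰ / (1.1×10⁻²)^2 = 3.8×10⁻²⁶
s = 1.1×10⁻⁹ mol L⁻¹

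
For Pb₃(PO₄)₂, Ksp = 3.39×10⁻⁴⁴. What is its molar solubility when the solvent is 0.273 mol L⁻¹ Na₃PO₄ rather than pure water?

2.56×10⁻¹⁵ M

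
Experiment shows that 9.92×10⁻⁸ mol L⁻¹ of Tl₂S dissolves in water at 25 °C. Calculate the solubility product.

Ksp = 3.90×10⁻²¹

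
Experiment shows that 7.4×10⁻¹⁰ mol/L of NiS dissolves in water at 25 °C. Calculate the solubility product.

Ksp = 5.5×10⁻¹⁹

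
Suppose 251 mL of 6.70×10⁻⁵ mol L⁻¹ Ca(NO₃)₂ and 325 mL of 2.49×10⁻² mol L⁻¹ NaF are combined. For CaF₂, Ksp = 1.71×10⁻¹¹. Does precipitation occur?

Total volume after mixing = 251 + 325 = 576 mL.
[Ca²⁺] = (6.70×10⁻⁵)(251)/576 = 2.92×10⁻⁵ mol L⁻¹
[F⁻] = (2.49×10⁻²)(325)/576 = 1.40×10⁻² mol L⁻¹
Q = [Ca²⁺][F⁻]^2 = 5.76×10⁻⁹
Since Q (5.76×10⁻⁹) exceeds Ksp (1.71×10⁻¹¹), CaF₂ will precipitate.

Yes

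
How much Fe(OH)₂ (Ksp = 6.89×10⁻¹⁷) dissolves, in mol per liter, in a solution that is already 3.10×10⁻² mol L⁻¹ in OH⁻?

Fe(OH)₂(s) ⇌ Fe²⁺(aq) + 2 OH⁻(aq)
With OH⁻ already at 3.10×10⁻² mol L⁻¹ and s small, take [OH⁻] ≈ 3.10×10⁻² mol L⁻¹ and [Fe²⁺] = s.
Ksp = [Fe²⁺][OH⁻]^2 = s(3.10×10⁻²)^2
s = 6.89×10⁻¹⁷ / (3.10×10⁻²)^2 = 7.17×10⁻¹⁴
s = 7.17×10⁻¹⁴ mol L⁻¹

7.17×10⁻¹⁴ M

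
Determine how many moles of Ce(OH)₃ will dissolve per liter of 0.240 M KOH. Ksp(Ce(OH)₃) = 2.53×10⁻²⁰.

1.83×10⁻¹⁸ M

Ce(OH)₃(s) ⇌ Ce³⁺(aq) + 3 OH⁻(aq)
The solution already contains OH⁻ at 0.240 M. Let s be the molar solubility of Ce(OH)₃.
[OH⁻] ≈ 0.240 M (common ion dominates); [Ce³⁺] = s.
Ksp = [Ce³⁺][OH⁻]^3 = s(0.240)^3
s = 2.53×10⁻²⁰ / (0.240)^3 = 1.83×10⁻¹⁸
s = 1.83×10⁻¹⁸ M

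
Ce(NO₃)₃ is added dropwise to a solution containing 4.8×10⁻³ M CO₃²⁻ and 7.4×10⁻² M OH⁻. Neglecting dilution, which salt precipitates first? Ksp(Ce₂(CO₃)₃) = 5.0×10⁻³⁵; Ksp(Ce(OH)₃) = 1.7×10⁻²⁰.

Each salt precipitates once Q = Ksp for that salt.
For Ce₂(CO₃)₃: [Ce³⁺] = (Ksp/[CO₃²⁻]^3)^(1/2) = 2.1×10⁻¹⁴ M
For Ce(OH)₃: [Ce³⁺] = (Ksp/[OH⁻]^3) = 4.2×10⁻¹⁷ M
Ce(OH)₃ requires the lower [Ce³⁺], so it precipitates first.

Ce(OH)₃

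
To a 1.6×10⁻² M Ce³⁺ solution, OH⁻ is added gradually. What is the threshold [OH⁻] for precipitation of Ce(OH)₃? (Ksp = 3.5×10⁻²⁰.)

1.3×10⁻⁶ M

Precipitation begins when Q = Ksp.
Ce(OH)₃(s) ⇌ Ce³⁺(aq) + 3 OH⁻(aq)
Ksp = [Ce³⁺][OH⁻]^3 = [OH⁻]^3(1.6×10⁻²)
[OH⁻]^3 = 3.5×10⁻²⁰ / (1.6×10⁻²) = 2.2×10⁻¹⁸
[OH⁻] = 1.3×10⁻⁶ M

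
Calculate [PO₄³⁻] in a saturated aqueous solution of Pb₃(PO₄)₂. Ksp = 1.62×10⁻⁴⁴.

1.37×10⁻⁹ M

Pb₃(PO₄)₂(s) ⇌ 3 Pb²⁺(aq) + 2 PO₄³⁻(aq)
For each mole of Pb₃(PO₄)₂ that dissolves per liter, [Pb²⁺] = 3s and [PO₄³⁻] = 2s; let s denote this solubility.
Ksp = [Pb²⁺]^3[PO₄³⁻]^2 = (3s)^3 · (2s)^2 = 108s^5 = 1.62×10⁻⁴⁴
s = 6.84×10⁻¹⁰ M
[PO₄³⁻] = 2s = 1.37×10⁻⁹ M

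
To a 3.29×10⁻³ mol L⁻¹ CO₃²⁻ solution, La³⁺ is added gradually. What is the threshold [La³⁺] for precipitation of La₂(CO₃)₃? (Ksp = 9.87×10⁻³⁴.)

The threshold for precipitation is Q = Ksp.
La₂(CO₃)₃(s) ⇌ 2 La³⁺(aq) + 3 CO₃²⁻(aq)
Ksp = [La³⁺]^2[CO₃²⁻]^3 = [La³⁺]^2(3.29×10⁻³)^3
[La³⁺]^2 = 9.87×10⁻³⁴ / (3.29×10⁻³)^3 = 2.77×10⁻²⁶
[La³⁺] = 1.66×10⁻¹³ mol L⁻¹

1.66×10⁻¹³ M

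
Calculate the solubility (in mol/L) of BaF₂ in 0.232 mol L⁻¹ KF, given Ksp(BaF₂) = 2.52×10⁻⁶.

4.68×10⁻⁵ M

BaF₂(s) ⇌ Ba²⁺(aq) + 2 F⁻(aq)
F⁻ is already present at 0.232 mol L⁻¹. If s mol/L of BaF₂ dissolves, [Ba²⁺] = s while [F⁻] ≈ 0.232 mol L⁻¹.
Ksp = [Ba²⁺][F⁻]^2 = s(0.232)^2
s = 2.52×10⁻⁶ / (0.232)^2 = 4.68×10⁻⁵
s = 4.68×10⁻⁵ mol L⁻¹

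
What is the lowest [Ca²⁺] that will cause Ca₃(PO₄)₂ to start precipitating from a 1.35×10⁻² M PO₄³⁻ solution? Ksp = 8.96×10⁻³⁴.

Precipitation of each salt begins when its ion product equals Ksp.
Ca₃(PO₄)₂(s) ⇌ 3 Ca²⁺(aq) + 2 PO₄³⁻(aq)
Ksp = [Ca²⁺]^3[PO₄³⁻]^2 = [Ca²⁺]^3(1.35×10⁻²)^2
[Ca²⁺]^3 = 8.96×10⁻³⁴ / (1.35×10⁻²)^2 = 4.92×10⁻³⁰
[Ca²⁺] = 1.70×10⁻¹⁰ M

1.70×10⁻¹⁰ M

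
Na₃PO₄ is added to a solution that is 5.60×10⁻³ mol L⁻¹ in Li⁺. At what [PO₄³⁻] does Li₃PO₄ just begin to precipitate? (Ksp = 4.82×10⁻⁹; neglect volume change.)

A salt starts to precipitate once the ion product Q reaches its Ksp.
Li₃PO₄(s) ⇌ 3 Li⁺(aq) + PO₄³⁻(aq)
Ksp = [Li⁺]^3[PO₄³⁻] = [PO₄³⁻](5.60×10⁻³)^3
[PO₄³⁻] = 4.82×10⁻⁹ / (5.60×10⁻³)^3 = 2.74×10⁻²
[PO₄³⁻] = 2.74×10⁻² mol L⁻¹

2.74×10⁻² M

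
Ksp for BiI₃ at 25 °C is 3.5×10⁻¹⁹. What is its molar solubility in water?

1.1×10⁻⁵ M

BiI₃(s) ⇌ Bi³⁺(aq) + 3 I⁻(aq)
For each mole of BiI₃ that dissolves per liter, [Bi³⁺] = s and [I⁻] = 3s; let s denote this solubility.
Ksp = [Bi³⁺][I⁻]^3 = s · (3s)^3 = 27s^4
27s^4 = 3.5×10⁻¹⁹  ⇒  s^4 = 1.3×10⁻²⁰
s = (1.3×10⁻²⁰)^(1/4) = 1.1×10⁻⁵ mol/L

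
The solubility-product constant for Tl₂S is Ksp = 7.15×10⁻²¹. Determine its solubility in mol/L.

1.21×10⁻⁷ M

Tl₂S(s) ⇌ 2 Tl⁺(aq) + S²⁻(aq)
Call the molar solubility s, so that [Tl⁺] = 2s and [S²⁻] = s.
Ksp = [Tl⁺]^2[S²⁻] = (2s)^2 · s = 4s^3
4s^3 = 7.15×10⁻²¹  ⇒  s^3 = 1.79×10⁻²¹
s = 1.21×10⁻⁷ mol/L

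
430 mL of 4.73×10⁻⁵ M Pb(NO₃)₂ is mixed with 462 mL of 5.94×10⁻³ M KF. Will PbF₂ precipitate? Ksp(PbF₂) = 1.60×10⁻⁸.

No

After mixing, V = 430 mL + 462 mL = 892 mL.
[Pb²⁺] = (4.73×10⁻⁵)(430)/892 = 2.28×10⁻⁵ M
[F⁻] = (5.94×10⁻³)(462)/892 = 3.08×10⁻³ M
Q = [Pb²⁺][F⁻]^2 = 2.16×10⁻¹⁰
Q = 2.16×10⁻¹⁰ < Ksp = 1.60×10⁻⁸, so the solution is unsaturated and no precipitate forms.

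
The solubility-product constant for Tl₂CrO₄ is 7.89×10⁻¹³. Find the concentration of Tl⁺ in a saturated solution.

1.16×10⁻⁴ M

Tl₂CrO₄(s) ⇌ 2 Tl⁺(aq) + CrO₄²⁻(aq)
Call the molar solubility s, so that [Tl⁺] = 2s and [CrO₄²⁻] = s.
Ksp = [Tl⁺]^2[CrO₄²⁻] = (2s)^2 · s = 4s^3 = 7.89×10⁻¹³
s = 5.82×10⁻⁵ mol/L
[Tl⁺] = 2s = 1.16×10⁻⁴ mol/L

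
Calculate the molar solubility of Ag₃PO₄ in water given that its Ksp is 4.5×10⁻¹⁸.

Ag₃PO₄(s) ⇌ 3 Ag⁺(aq) + PO₄³⁻(aq)
For each mole of Ag₃PO₄ that dissolves per liter, [Ag⁺] = 3s and [PO₄³⁻] = s; let s denote this solubility.
Ksp = [Ag⁺]^3[PO₄³⁻] = (3s)^3 · s = 27s^4
27s^4 = 4.5×10⁻¹⁸  ⇒  s^4 = 1.7×10⁻¹⁹
s = 2.0×10⁻⁵ mol L⁻¹

2.0×10⁻⁵ M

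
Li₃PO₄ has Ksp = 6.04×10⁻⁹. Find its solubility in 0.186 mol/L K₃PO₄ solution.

Li₃PO₄(s) ⇌ 3 Li⁺(aq) + PO₄³⁻(aq)
PO₄³⁻ is already present at 0.186 mol/L. If s mol/L of Li₃PO₄ dissolves, [Li⁺] = 3s while [PO₄³⁻] ≈ 0.186 mol/L.
Ksp = [Li⁺]^3[PO₄³⁻] = (3s)^3(0.186)
(3s)^3 = 6.04×10⁻⁹ / (0.186) = 3.25×10⁻⁸
s = 1.06×10⁻³ mol/L

1.06×10⁻³ M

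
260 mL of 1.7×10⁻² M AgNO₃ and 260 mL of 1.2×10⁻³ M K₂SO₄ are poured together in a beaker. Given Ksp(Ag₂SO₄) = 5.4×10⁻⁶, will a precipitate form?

No

The combined volume is 520 mL.
[Ag⁺] = (1.7×10⁻²)(260)/520 = 8.5×10⁻³ M
[SO₄²⁻] = (1.2×10⁻³)(260)/520 = 6.0×10⁻⁴ M
Q = [Ag⁺]^2[SO₄²⁻] = 4.3×10⁻⁸
Q = 4.3×10⁻⁸ < Ksp = 5.4×10⁻⁶, so the solution is unsaturated and no precipitate forms.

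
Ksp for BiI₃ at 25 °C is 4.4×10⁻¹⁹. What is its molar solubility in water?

BiI₃(s) ⇌ Bi³⁺(aq) + 3 I⁻(aq)
If s mol/L of BiI₃ dissolves, [Bi³⁺] = s and [I⁻] = 3s.
Ksp = [Bi³⁺][I⁻]^3 = s · (3s)^3 = 27s^4
27s^4 = 4.4×10⁻¹⁹  ⇒  s^4 = 1.6×10⁻²⁰
Taking the 4th root, s = 1.1×10⁻⁵ mol L⁻¹.

1.1×10⁻⁵ M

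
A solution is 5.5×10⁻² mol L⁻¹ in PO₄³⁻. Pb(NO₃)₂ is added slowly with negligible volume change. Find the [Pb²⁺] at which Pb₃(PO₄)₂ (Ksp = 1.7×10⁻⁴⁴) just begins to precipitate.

A salt starts to precipitate once the ion product Q reaches its Ksp.
Pb₃(PO₄)₂(s) ⇌ 3 Pb²⁺(aq) + 2 PO₄³⁻(aq)
Ksp = [Pb²⁺]^3[PO₄³⁻]^2 = [Pb²⁺]^3(5.5×10⁻²)^2
[Pb²⁺]^3 = 1.7×10⁻⁴⁴ / (5.5×10⁻²)^2 = 5.6×10⁻⁴²
[Pb²⁺] = 1.8×10⁻¹⁴ mol L⁻¹

1.8×10⁻¹⁴ M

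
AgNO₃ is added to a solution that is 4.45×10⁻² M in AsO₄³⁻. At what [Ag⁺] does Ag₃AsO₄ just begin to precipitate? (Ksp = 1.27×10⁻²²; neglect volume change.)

1.42×10⁻⁷ M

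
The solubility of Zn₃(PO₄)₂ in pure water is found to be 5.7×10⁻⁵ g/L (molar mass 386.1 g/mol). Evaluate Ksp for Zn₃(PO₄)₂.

Ksp = 7.6×10⁻³³

Molar solubility s = (5.7×10⁻⁵ g/L) / (386.1 g/mol) = 1.476×10⁻⁷ mol/L
Zn₃(PO₄)₂(s) ⇌ 3 Zn²⁺(aq) + 2 PO₄³⁻(aq)
Let s be the molar solubility. Then [Zn²⁺] = 3s and [PO₄³⁻] = 2s.
Ksp = [Zn²⁺]^3[PO₄³⁻]^2 = (3s)^3 · (2s)^2 = 108s^5
Ksp = 108 × (1.476×10⁻⁷)^5 = 7.6×10⁻³³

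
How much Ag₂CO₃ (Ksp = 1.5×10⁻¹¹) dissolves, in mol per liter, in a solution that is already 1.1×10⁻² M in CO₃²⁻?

1.8×10⁻⁵ M

Ag₂CO₃(s) ⇌ 2 Ag⁺(aq) + CO₃²⁻(aq)
CO₃²⁻ is already present at 1.1×10⁻² M. If s mol/L of Ag₂CO₃ dissolves, [Ag⁺] = 2s while [CO₃²⁻] ≈ 1.1×10⁻² M.
Ksp = [Ag⁺]^2[CO₃²⁻] = (2s)^2(1.1×10⁻²)
(2s)^2 = 1.5×10⁻¹¹ / (1.1×10⁻²) = 1.4×10⁻⁹
s = 1.8×10⁻⁵ M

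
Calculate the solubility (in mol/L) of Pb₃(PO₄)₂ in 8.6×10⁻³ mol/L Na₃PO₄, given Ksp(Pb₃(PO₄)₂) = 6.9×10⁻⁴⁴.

Pb₃(PO₄)₂(s) ⇌ 3 Pb²⁺(aq) + 2 PO₄³⁻(aq)
Let s be the solubility of Pb₃(PO₄)₂ here. The common ion gives [PO₄³⁻] ≈ 8.6×10⁻³ mol/L, and [Pb²⁺] = 3s.
Ksp = [Pb²⁺]^3[PO₄³⁻]^2 = (3s)^3(8.6×10⁻³)^2
(3s)^3 = 6.9×10⁻⁴⁴ / (8.6×10⁻³)^2 = 9.3×10⁻⁴⁰
s = 3.3×10⁻¹⁴ mol/L

3.3×10⁻¹⁴ M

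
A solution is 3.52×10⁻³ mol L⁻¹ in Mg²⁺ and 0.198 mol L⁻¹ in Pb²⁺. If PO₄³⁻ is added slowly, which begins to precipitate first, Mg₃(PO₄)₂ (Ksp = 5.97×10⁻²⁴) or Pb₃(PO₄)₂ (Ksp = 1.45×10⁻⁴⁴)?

Pb₃(PO₄)₂

A salt starts to precipitate once the ion product Q reaches its Ksp.
For Mg₃(PO₄)₂: [PO₄³⁻] = (Ksp/[Mg²⁺]^3)^(1/2) = 1.17×10⁻⁸ mol L⁻¹
For Pb₃(PO₄)₂: [PO₄³⁻] = (Ksp/[Pb²⁺]^3)^(1/2) = 1.37×10⁻²¹ mol L⁻¹
The smaller threshold [PO₄³⁻] is reached first, so Pb₃(PO₄)₂ precipitates first.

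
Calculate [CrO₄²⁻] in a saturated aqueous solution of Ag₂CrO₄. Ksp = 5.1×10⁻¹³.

Ag₂CrO₄(s) ⇌ 2 Ag⁺(aq) + CrO₄²⁻(aq)
Let s be the molar solubility. Then [Ag⁺] = 2s and [CrO₄²⁻] = s.
Ksp = [Ag⁺]^2[CrO₄²⁻] = (2s)^2 · s = 4s^3 = 5.1×10⁻¹³
s = 5.0×10⁻⁵ M
[CrO₄²⁻] = s = 5.0×10⁻⁵ M

5.0×10⁻⁵ M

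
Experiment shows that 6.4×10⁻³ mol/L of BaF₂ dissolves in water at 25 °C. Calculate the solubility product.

Ksp = 1.0×10⁻⁶

BaF₂(s) ⇌ Ba²⁺(aq) + 2 F⁻(aq)
With molar solubility s: [Ba²⁺] = s, [F⁻] = 2s.
Ksp = [Ba²⁺][F⁻]^2 = s · (2s)^2 = 4s^3
Ksp = 4 × (6.4×10⁻³)^3 = 1.0×10⁻⁶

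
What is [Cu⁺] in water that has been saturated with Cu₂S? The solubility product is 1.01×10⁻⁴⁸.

Cu₂S(s) ⇌ 2 Cu⁺(aq) + S²⁻(aq)
If s mol/L of Cu₂S dissolves, [Cu⁺] = 2s and [S²⁻] = s.
Ksp = [Cu⁺]^2[S²⁻] = (2s)^2 · s = 4s^3 = 1.01×10⁻⁴⁸
s = 6.32×10⁻¹⁷ mol L⁻¹
[Cu⁺] = 2s = 1.26×10⁻¹⁶ mol L⁻¹

1.26×10⁻¹⁶ M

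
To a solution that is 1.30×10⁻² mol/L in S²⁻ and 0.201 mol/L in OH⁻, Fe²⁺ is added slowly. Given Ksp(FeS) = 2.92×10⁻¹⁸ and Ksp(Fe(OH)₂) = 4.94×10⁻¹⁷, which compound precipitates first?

Each salt precipitates once Q = Ksp for that salt.
For FeS: [Fe²⁺] = (Ksp/[S²⁻]) = 2.25×10⁻¹⁶ mol/L
For Fe(OH)₂: [Fe²⁺] = (Ksp/[OH⁻]^2) = 1.22×10⁻¹⁵ mol/L
Since FeS needs less Fe²⁺ to reach saturation, it precipitates first.

FeS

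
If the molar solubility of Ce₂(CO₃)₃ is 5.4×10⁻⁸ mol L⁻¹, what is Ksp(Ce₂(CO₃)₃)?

Ce₂(CO₃)₃(s) ⇌ 2 Ce³⁺(aq) + 3 CO₃²⁻(aq)
With molar solubility s: [Ce³⁺] = 2s, [CO₃²⁻] = 3s.
Ksp = [Ce³⁺]^2[CO₃²⁻]^3 = (2s)^2 · (3s)^3 = 108s^5
Ksp = 108 × (5.4×10⁻⁸)^5 = 5.0×10⁻³⁵

Ksp = 5.0×10⁻³⁵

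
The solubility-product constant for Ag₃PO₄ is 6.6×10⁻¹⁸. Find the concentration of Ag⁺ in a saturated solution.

6.7×10⁻⁵ M

Ag₃PO₄(s) ⇌ 3 Ag⁺(aq) + PO₄³⁻(aq)
With molar solubility s: [Ag⁺] = 3s, [PO₄³⁻] = s.
Ksp = [Ag⁺]^3[PO₄³⁻] = (3s)^3 · s = 27s^4 = 6.6×10⁻¹⁸
s = 2.2×10⁻⁵ M
[Ag⁺] = 3s = 6.7×10⁻⁵ M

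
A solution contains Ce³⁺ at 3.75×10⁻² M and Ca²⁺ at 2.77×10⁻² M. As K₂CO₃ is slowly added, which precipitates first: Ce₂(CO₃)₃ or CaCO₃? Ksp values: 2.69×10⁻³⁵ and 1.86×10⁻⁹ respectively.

Precipitation of each salt begins when its ion product equals Ksp.
For Ce₂(CO₃)₃: [CO₃²⁻] = (Ksp/[Ce³⁺]^2)^(1/3) = 2.67×10⁻¹¹ M
For CaCO₃: [CO₃²⁻] = (Ksp/[Ca²⁺]) = 6.71×10⁻⁸ M
The smaller threshold [CO₃²⁻] is reached first, so Ce₂(CO₃)₃ precipitates first.

Ce₂(CO₃)₃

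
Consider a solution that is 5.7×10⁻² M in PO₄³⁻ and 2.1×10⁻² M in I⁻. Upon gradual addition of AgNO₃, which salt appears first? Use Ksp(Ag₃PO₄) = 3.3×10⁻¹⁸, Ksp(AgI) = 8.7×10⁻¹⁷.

The threshold for precipitation is Q = Ksp.
For Ag₃PO₄: [Ag⁺] = (Ksp/[PO₄³⁻])^(1/3) = 3.9×10⁻⁶ M
For AgI: [Ag⁺] = (Ksp/[I⁻]) = 4.1×10⁻¹⁵ M
Since AgI needs less Ag⁺ to reach saturation, it precipitates first.

AgI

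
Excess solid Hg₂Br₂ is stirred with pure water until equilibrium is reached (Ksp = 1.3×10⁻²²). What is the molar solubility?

3.2×10⁻⁸ M

Hg₂Br₂(s) ⇌ Hg₂²⁺(aq) + 2 Br⁻(aq)
With molar solubility s: [Hg₂²⁺] = s, [Br⁻] = 2s.
Ksp = [Hg₂²⁺][Br⁻]^2 = s · (2s)^2 = 4s^3
4s^3 = 1.3×10⁻²²  ⇒  s^3 = 3.3×10⁻²³
s = (3.3×10⁻²³)^(1/3) = 3.2×10⁻⁸ mol L⁻¹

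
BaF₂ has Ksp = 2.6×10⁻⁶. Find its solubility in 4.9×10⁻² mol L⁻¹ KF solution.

BaF₂(s) ⇌ Ba²⁺(aq) + 2 F⁻(aq)
The solution already contains F⁻ at 4.9×10⁻² mol L⁻¹. Let s be the molar solubility of BaF₂.
[F⁻] ≈ 4.9×10⁻² mol L⁻¹ (common ion dominates); [Ba²⁺] = s.
Ksp = [Ba²⁺][F⁻]^2 = s(4.9×10⁻²)^2
s = 2.6×10⁻⁶ / (4.9×10⁻²)^2 = 1.1×10⁻³
s = 1.1×10⁻³ mol L⁻¹

1.1×10⁻³ M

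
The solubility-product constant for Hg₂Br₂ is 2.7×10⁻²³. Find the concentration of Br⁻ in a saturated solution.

Hg₂Br₂(s) ⇌ Hg₂²⁺(aq) + 2 Br⁻(aq)
For each mole of Hg₂Br₂ that dissolves per liter, [Hg₂²⁺] = s and [Br⁻] = 2s; let s denote this solubility.
Ksp = [Hg₂²⁺][Br⁻]^2 = s · (2s)^2 = 4s^3 = 2.7×10⁻²³
s = 1.9×10⁻⁸ mol L⁻¹
[Br⁻] = 2s = 3.8×10⁻⁸ mol L⁻¹

3.8×10⁻⁸ M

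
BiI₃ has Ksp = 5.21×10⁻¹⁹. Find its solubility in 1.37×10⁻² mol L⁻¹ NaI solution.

2.03×10⁻¹³ M

BiI₃(s) ⇌ Bi³⁺(aq) + 3 I⁻(aq)
The solution already contains I⁻ at 1.37×10⁻² mol L⁻¹. Let s be the molar solubility of BiI₃.
[I⁻] ≈ 1.37×10⁻² mol L⁻¹ (common ion dominates); [Bi³⁺] = s.
Ksp = [Bi³⁺][I⁻]^3 = s(1.37×10⁻²)^3
s = 5.21×10⁻¹⁹ / (1.37×10⁻²)^3 = 2.03×10⁻¹³
s = 2.03×10⁻¹³ mol L⁻¹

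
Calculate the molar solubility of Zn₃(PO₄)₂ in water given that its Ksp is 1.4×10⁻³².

Zn₃(PO₄)₂(s) ⇌ 3 Zn²⁺(aq) + 2 PO₄³⁻(aq)
Call the molar solubility s, so that [Zn²⁺] = 3s and [PO₄³⁻] = 2s.
Ksp = [Zn²⁺]^3[PO₄³⁻]^2 = (3s)^3 · (2s)^2 = 108s^5
108s^5 = 1.4×10⁻³²  ⇒  s^5 = 1.3×10⁻³⁴
s = (1.3×10⁻³⁴)^(1/5) = 1.7×10⁻⁷ mol L⁻¹

1.7×10⁻⁷ M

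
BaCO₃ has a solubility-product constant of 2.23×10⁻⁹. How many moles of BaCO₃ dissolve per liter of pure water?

BaCO₃(s) ⇌ Ba²⁺(aq) + CO₃²⁻(aq)
With molar solubility s: [Ba²⁺] = s, [CO₃²⁻] = s.
Ksp = [Ba²⁺][CO₃²⁻] = s · s = s^2
s^2 = 2.23×10⁻⁹
s = 4.72×10⁻⁵ mol/L

4.72×10⁻⁵ M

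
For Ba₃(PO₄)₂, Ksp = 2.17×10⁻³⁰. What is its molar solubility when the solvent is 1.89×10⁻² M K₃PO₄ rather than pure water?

Ba₃(PO₄)₂(s) ⇌ 3 Ba²⁺(aq) + 2 PO₄³⁻(aq)
With PO₄³⁻ already at 1.89×10⁻² M and s small, take [PO₄³⁻] ≈ 1.89×10⁻² M and [Ba²⁺] = 3s.
Ksp = [Ba²⁺]^3[PO₄³⁻]^2 = (3s)^3(1.89×10⁻²)^2
(3s)^3 = 2.17×10⁻³⁰ / (1.89×10⁻²)^2 = 6.07×10⁻²⁷
s = 6.08×10⁻¹⁰ M

6.08×10⁻¹⁰ M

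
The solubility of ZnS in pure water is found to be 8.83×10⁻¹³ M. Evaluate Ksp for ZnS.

Ksp = 7.80×10⁻²⁵

ZnS(s) ⇌ Zn²⁺(aq) + S²⁻(aq)
Let s be the molar solubility. Then [Zn²⁺] = s and [S²⁻] = s.
Ksp = [Zn²⁺][S²⁻] = s · s = s^2
Ksp = (8.83×10⁻¹³)^2 = 7.80×10⁻²⁵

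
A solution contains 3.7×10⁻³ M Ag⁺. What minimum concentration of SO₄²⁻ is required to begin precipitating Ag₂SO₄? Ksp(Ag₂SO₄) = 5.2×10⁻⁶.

The threshold for precipitation is Q = Ksp.
Ag₂SO₄(s) ⇌ 2 Ag⁺(aq) + SO₄²⁻(aq)
Ksp = [Ag⁺]^2[SO₄²⁻] = [SO₄²⁻](3.7×10⁻³)^2
[SO₄²⁻] = 5.2×10⁻⁶ / (3.7×10⁻³)^2 = 0.38
[SO₄²⁻] = 0.38 M

0.38 M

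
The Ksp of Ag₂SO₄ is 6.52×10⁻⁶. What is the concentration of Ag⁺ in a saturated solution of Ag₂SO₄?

Ag₂SO₄(s) ⇌ 2 Ag⁺(aq) + SO₄²⁻(aq)
If s mol/L of Ag₂SO₄ dissolves, [Ag⁺] = 2s and [SO₄²⁻] = s.
Ksp = [Ag⁺]^2[SO₄²⁻] = (2s)^2 · s = 4s^3 = 6.52×10⁻⁶
s = 1.18×10⁻² M
[Ag⁺] = 2s = 2.35×10⁻² M

2.35×10⁻² M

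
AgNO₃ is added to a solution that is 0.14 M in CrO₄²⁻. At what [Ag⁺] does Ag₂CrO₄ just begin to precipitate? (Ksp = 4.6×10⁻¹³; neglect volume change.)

1.8×10⁻⁶ M

A salt starts to precipitate once the ion product Q reaches its Ksp.
Ag₂CrO₄(s) ⇌ 2 Ag⁺(aq) + CrO₄²⁻(aq)
Ksp = [Ag⁺]^2[CrO₄²⁻] = [Ag⁺]^2(0.14)
[Ag⁺]^2 = 4.6×10⁻¹³ / (0.14) = 3.3×10⁻¹²
[Ag⁺] = 1.8×10⁻⁶ M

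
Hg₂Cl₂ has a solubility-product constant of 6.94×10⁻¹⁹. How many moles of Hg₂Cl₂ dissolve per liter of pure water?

Hg₂Cl₂(s) ⇌ Hg₂²⁺(aq) + 2 Cl⁻(aq)
If s mol/L of Hg₂Cl₂ dissolves, [Hg₂²⁺] = s and [Cl⁻] = 2s.
Ksp = [Hg₂²⁺][Cl⁻]^2 = s · (2s)^2 = 4s^3
4s^3 = 6.94×10⁻¹⁹  ⇒  s^3 = 1.74×10⁻¹⁹
Taking the 3rd root, s = 5.58×10⁻⁷ mol/L.

5.58×10⁻⁷ M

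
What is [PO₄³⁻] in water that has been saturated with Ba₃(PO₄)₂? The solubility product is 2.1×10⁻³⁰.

Ba₃(PO₄)₂(s) ⇌ 3 Ba²⁺(aq) + 2 PO₄³⁻(aq)
With molar solubility s: [Ba²⁺] = 3s, [PO₄³⁻] = 2s.
Ksp = [Ba²⁺]^3[PO₄³⁻]^2 = (3s)^3 · (2s)^2 = 108s^5 = 2.1×10⁻³⁰
s = 4.5×10⁻⁷ mol/L
[PO₄³⁻] = 2s = 9.1×10⁻⁷ mol/L

9.1×10⁻⁷ M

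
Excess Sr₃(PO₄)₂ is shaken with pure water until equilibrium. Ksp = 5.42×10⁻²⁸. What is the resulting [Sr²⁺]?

4.14×10⁻⁶ M

Sr₃(PO₄)₂(s) ⇌ 3 Sr²⁺(aq) + 2 PO₄³⁻(aq)
For each mole of Sr₃(PO₄)₂ that dissolves per liter, [Sr²⁺] = 3s and [PO₄³⁻] = 2s; let s denote this solubility.
Ksp = [Sr²⁺]^3[PO₄³⁻]^2 = (3s)^3 · (2s)^2 = 108s^5 = 5.42×10⁻²⁸
s = 1.38×10⁻⁶ mol/L
[Sr²⁺] = 3s = 4.14×10⁻⁶ mol/L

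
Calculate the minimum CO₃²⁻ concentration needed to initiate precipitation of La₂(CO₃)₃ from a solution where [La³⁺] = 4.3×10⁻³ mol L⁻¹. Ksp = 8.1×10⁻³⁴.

Precipitation begins when Q = Ksp.
La₂(CO₃)₃(s) ⇌ 2 La³⁺(aq) + 3 CO₃²⁻(aq)
Ksp = [La³⁺]^2[CO₃²⁻]^3 = [CO₃²⁻]^3(4.3×10⁻³)^2
[CO₃²⁻]^3 = 8.1×10⁻³⁴ / (4.3×10⁻³)^2 = 4.4×10⁻²⁹
[CO₃²⁻] = 3.5×10⁻¹⁰ mol L⁻¹

3.5×10⁻¹⁰ M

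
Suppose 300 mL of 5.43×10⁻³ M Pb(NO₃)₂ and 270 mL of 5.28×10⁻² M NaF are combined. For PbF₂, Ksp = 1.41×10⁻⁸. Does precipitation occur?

The combined volume is 570 mL.
[Pb²⁺] = (5.43×10⁻³)(300)/570 = 2.86×10⁻³ M
[F⁻] = (5.28×10⁻²)(270)/570 = 2.50×10⁻² M
Q = [Pb²⁺][F⁻]^2 = 1.79×10⁻⁶
Since Q (1.79×10⁻⁶) exceeds Ksp (1.41×10⁻⁸), PbF₂ will precipitate.

Yes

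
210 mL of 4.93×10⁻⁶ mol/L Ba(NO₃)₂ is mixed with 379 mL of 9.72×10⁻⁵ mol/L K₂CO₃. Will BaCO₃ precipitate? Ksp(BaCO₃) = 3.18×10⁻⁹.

After mixing, V = 210 mL + 379 mL = 589 mL.
[Ba²⁺] = (4.93×10⁻⁶)(210)/589 = 1.76×10⁻⁶ mol/L
[CO₃²⁻] = (9.72×10⁻⁵)(379)/589 = 6.25×10⁻⁵ mol/L
Q = [Ba²⁺][CO₃²⁻] = 1.10×10⁻¹⁰
Since Q (1.10×10⁻¹⁰) is less than Ksp (3.18×10⁻⁹), no BaCO₃ precipitates.

No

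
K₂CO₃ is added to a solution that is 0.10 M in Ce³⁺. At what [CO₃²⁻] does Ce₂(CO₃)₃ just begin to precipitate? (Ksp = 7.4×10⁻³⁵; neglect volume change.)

1.9×10⁻¹¹ M

The threshold for precipitation is Q = Ksp.
Ce₂(CO₃)₃(s) ⇌ 2 Ce³⁺(aq) + 3 CO₃²⁻(aq)
Ksp = [Ce³⁺]^2[CO₃²⁻]^3 = [CO₃²⁻]^3(0.10)^2
[CO₃²⁻]^3 = 7.4×10⁻³⁵ / (0.10)^2 = 7.4×10⁻³³
[CO₃²⁻] = 1.9×10⁻¹¹ M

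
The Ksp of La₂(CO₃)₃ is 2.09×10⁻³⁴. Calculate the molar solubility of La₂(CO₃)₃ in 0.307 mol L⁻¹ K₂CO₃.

La₂(CO₃)₃(s) ⇌ 2 La³⁺(aq) + 3 CO₃²⁻(aq)
With CO₃²⁻ already at 0.307 mol L⁻¹ and s small, take [CO₃²⁻] ≈ 0.307 mol L⁻¹ and [La³⁺] = 2s.
Ksp = [La³⁺]^2[CO₃²⁻]^3 = (2s)^2(0.307)^3
(2s)^2 = 2.09×10⁻³⁴ / (0.307)^3 = 7.22×10⁻³³
s = 4.25×10⁻¹⁷ mol L⁻¹

4.25×10⁻¹⁷ M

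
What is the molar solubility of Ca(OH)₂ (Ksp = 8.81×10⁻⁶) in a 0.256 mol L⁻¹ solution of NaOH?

1.34×10⁻⁴ M

Ca(OH)₂(s) ⇌ Ca²⁺(aq) + 2 OH⁻(aq)
With OH⁻ already at 0.256 mol L⁻¹ and s small, take [OH⁻] ≈ 0.256 mol L⁻¹ and [Ca²⁺] = s.
Ksp = [Ca²⁺][OH⁻]^2 = s(0.256)^2
s = 8.81×10⁻⁶ / (0.256)^2 = 1.34×10⁻⁴
s = 1.34×10⁻⁴ mol L⁻¹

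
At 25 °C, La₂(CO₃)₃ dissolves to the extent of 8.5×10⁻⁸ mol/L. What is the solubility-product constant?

Ksp = 4.8×10⁻³⁴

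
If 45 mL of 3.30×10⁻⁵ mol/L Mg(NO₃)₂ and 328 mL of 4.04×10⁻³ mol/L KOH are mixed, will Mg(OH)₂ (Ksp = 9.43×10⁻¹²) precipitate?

Yes

The combined volume is 373 mL.
[Mg²⁺] = (3.30×10⁻⁵)(45)/373 = 3.98×10⁻⁶ mol/L
[OH⁻] = (4.04×10⁻³)(328)/373 = 3.55×10⁻³ mol/L
Q = [Mg²⁺][OH⁻]^2 = 5.02×10⁻¹¹
Because Q > Ksp (5.02×10⁻¹¹ vs 9.43×10⁻¹²), a precipitate of Mg(OH)₂ forms.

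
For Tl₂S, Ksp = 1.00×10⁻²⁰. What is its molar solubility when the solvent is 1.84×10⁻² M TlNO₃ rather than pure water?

2.95×10⁻¹⁷ M

Tl₂S(s) ⇌ 2 Tl⁺(aq) + S²⁻(aq)
Let s be the solubility of Tl₂S here. The common ion gives [Tl⁺] ≈ 1.84×10⁻² M, and [S²⁻] = s.
Ksp = [Tl⁺]^2[S²⁻] = (1.84×10⁻²)^2s
s = 1.00×10⁻²⁰ / (1.84×10⁻²)^2 = 2.95×10⁻¹⁷
s = 2.95×10⁻¹⁷ M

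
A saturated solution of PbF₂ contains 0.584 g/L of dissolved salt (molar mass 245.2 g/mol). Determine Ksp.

s = (0.584 g L⁻¹)/(245.2 g mol⁻¹) = 2.3817×10⁻³ M
PbF₂(s) ⇌ Pb²⁺(aq) + 2 F⁻(aq)
Call the molar solubility s, so that [Pb²⁺] = s and [F⁻] = 2s.
Ksp = [Pb²⁺][F⁻]^2 = s · (2s)^2 = 4s^3
Ksp = 4 × (2.3817×10⁻³)^3 = 5.40×10⁻⁸

Ksp = 5.40×10⁻⁸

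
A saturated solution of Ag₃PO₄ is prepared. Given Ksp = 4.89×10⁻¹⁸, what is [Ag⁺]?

6.19×10⁻⁵ M

Ag₃PO₄(s) ⇌ 3 Ag⁺(aq) + PO₄³⁻(aq)
Call the molar solubility s, so that [Ag⁺] = 3s and [PO₄³⁻] = s.
Ksp = [Ag⁺]^3[PO₄³⁻] = (3s)^3 · s = 27s^4 = 4.89×10⁻¹⁸
s = 2.06×10⁻⁵ mol L⁻¹
[Ag⁺] = 3s = 6.19×10⁻⁵ mol L⁻¹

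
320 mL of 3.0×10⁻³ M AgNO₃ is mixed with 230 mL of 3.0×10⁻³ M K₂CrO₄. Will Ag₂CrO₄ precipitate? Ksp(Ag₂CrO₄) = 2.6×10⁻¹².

Yes

Total volume after mixing = 320 + 230 = 550 mL.
[Ag⁺] = (3.0×10⁻³)(320)/550 = 1.7×10⁻³ M
[CrO₄²⁻] = (3.0×10⁻³)(230)/550 = 1.3×10⁻³ M
Q = [Ag⁺]^2[CrO₄²⁻] = 3.8×10⁻⁹
Because Q > Ksp (3.8×10⁻⁹ vs 2.6×10⁻¹²), a precipitate of Ag₂CrO₄ forms.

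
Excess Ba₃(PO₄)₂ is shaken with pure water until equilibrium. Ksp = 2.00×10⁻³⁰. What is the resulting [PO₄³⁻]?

Ba₃(PO₄)₂(s) ⇌ 3 Ba²⁺(aq) + 2 PO₄³⁻(aq)
With molar solubility s: [Ba²⁺] = 3s, [PO₄³⁻] = 2s.
Ksp = [Ba²⁺]^3[PO₄³⁻]^2 = (3s)^3 · (2s)^2 = 108s^5 = 2.00×10⁻³⁰
s = 4.50×10⁻⁷ M
[PO₄³⁻] = 2s = 9.01×10⁻⁷ M

9.01×10⁻⁷ M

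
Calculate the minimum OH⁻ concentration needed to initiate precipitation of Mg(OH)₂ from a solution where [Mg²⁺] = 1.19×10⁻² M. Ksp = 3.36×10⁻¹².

Precipitation begins when Q = Ksp.
Mg(OH)₂(s) ⇌ Mg²⁺(aq) + 2 OH⁻(aq)
Ksp = [Mg²⁺][OH⁻]^2 = [OH⁻]^2(1.19×10⁻²)
[OH⁻]^2 = 3.36×10⁻¹² / (1.19×10⁻²) = 2.82×10⁻¹⁰
[OH⁻] = 1.68×10⁻⁵ M

1.68×10⁻⁵ M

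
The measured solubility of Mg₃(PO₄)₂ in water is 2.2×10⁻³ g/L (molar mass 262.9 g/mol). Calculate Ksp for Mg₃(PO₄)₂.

Ksp = 4.4×10⁻²⁴

Molar solubility s = (2.2×10⁻³ g/L) / (262.9 g/mol) = 8.368×10⁻⁶ mol/L
Mg₃(PO₄)₂(s) ⇌ 3 Mg²⁺(aq) + 2 PO₄³⁻(aq)
If s mol/L of Mg₃(PO₄)₂ dissolves, [Mg²⁺] = 3s and [PO₄³⁻] = 2s.
Ksp = [Mg²⁺]^3[PO₄³⁻]^2 = (3s)^3 · (2s)^2 = 108s^5
Ksp = 108 × (8.368×10⁻⁶)^5 = 4.4×10⁻²⁴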